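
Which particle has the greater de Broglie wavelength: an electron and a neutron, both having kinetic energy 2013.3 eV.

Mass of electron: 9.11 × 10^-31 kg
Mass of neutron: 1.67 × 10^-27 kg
The electron has the longer wavelength.

Using λ = h/√(2mKE):

For electron: λ₁ = h/√(2m₁KE) = 2.73 × 10^-11 m
For neutron: λ₂ = h/√(2m₂KE) = 6.38 × 10^-13 m

Since λ ∝ 1/√m at constant kinetic energy, the lighter particle has the longer wavelength.

The electron has the longer de Broglie wavelength.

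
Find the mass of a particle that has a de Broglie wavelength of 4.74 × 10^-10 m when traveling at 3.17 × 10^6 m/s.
4.41 × 10^-31 kg

From the de Broglie relation λ = h/(mv), we solve for m:

m = h/(λv)
m = (6.626 × 10^-34 J·s) / (4.74 × 10^-10 m × 3.17 × 10^6 m/s)
m = 4.41 × 10^-31 kg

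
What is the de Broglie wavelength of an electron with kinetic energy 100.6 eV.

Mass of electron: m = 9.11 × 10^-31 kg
1.22 × 10^-10 m

Using λ = h/√(2mKE):

First convert KE to Joules: KE = 100.6 eV = 1.612 × 10^-17 J

λ = h/√(2mKE)
λ = (6.626 × 10^-34 J·s) / √(2 × 9.11 × 10^-31 kg × 1.612 × 10^-17 J)
λ = 1.22 × 10^-10 m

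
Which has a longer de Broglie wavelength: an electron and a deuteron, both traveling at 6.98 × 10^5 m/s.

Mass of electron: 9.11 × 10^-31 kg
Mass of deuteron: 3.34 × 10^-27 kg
The electron has the longer wavelength.

Using λ = h/(mv), since both particles have the same velocity, the wavelength depends only on mass.

For electron: λ₁ = h/(m₁v) = 1.04 × 10^-9 m
For deuteron: λ₂ = h/(m₂v) = 2.84 × 10^-13 m

Since λ ∝ 1/m at constant velocity, the lighter particle has the longer wavelength.

The electron has the longer de Broglie wavelength.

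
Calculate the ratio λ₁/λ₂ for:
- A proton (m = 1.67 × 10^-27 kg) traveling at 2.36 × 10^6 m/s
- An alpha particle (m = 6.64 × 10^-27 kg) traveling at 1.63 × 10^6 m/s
λ₁/λ₂ = 2.75

Using λ = h/(mv):

λ₁ = h/(m₁v₁) = 1.68 × 10^-13 m
λ₂ = h/(m₂v₂) = 6.12 × 10^-14 m

Ratio λ₁/λ₂ = (m₂v₂)/(m₁v₁)
         = (6.64 × 10^-27 kg × 1.63 × 10^6 m/s) / (1.67 × 10^-27 kg × 2.36 × 10^6 m/s)
         = 2.75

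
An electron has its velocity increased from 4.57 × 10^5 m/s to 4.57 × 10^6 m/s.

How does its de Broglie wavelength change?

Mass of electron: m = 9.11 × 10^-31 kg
The wavelength decreases by a factor of 10.

Using λ = h/(mv):

Initial wavelength: λ₁ = h/(mv₁) = 1.59 × 10^-9 m
Final wavelength: λ₂ = h/(mv₂) = 1.59 × 10^-10 m

Since λ ∝ 1/v, when velocity increases by a factor of 10, the wavelength decreases by a factor of 10.

λ₂/λ₁ = v₁/v₂ = 1/10

The wavelength decreases by a factor of 10.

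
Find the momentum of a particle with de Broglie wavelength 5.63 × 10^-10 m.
1.18 × 10^-24 kg·m/s

From the de Broglie relation λ = h/p, we solve for p:

p = h/λ
p = (6.626 × 10^-34 J·s) / (5.63 × 10^-10 m)
p = 1.18 × 10^-24 kg·m/s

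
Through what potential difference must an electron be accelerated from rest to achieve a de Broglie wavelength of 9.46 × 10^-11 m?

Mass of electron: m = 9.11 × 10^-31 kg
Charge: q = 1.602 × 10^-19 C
168 V

From λ = h/√(2mqV), we solve for V:

λ² = h²/(2mqV)
V = h²/(2mqλ²)
V = (6.626 × 10^-34 J·s)² / (2 × 9.11 × 10^-31 kg × 1.602 × 10^-19 C × (9.46 × 10^-11 m)²)
V = 168 V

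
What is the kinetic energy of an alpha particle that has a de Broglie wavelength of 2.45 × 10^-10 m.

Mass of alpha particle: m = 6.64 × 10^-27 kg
5.51 × 10^-22 J (or 3.44 × 10^-3 eV)

From λ = h/√(2mKE), we solve for KE:

λ² = h²/(2mKE)
KE = h²/(2mλ²)
KE = (6.626 × 10^-34 J·s)² / (2 × 6.64 × 10^-27 kg × (2.45 × 10^-10 m)²)
KE = 5.51 × 10^-22 J
KE = 3.44 × 10^-3 eV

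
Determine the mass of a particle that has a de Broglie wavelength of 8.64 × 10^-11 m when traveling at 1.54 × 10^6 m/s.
4.98 × 10^-30 kg

From the de Broglie relation λ = h/(mv), we solve for m:

m = h/(λv)
m = (6.626 × 10^-34 J·s) / (8.64 × 10^-11 m × 1.54 × 10^6 m/s)
m = 4.98 × 10^-30 kg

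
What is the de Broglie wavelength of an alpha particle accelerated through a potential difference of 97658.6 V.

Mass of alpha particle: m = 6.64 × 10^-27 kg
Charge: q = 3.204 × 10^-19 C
3.25 × 10^-14 m

When a particle is accelerated through voltage V, it gains kinetic energy KE = qV.

The de Broglie wavelength is then λ = h/√(2mqV):

λ = h/√(2mqV)
λ = (6.626 × 10^-34 J·s) / √(2 × 6.64 × 10^-27 kg × 3.204 × 10^-19 C × 97658.6 V)
λ = 3.25 × 10^-14 m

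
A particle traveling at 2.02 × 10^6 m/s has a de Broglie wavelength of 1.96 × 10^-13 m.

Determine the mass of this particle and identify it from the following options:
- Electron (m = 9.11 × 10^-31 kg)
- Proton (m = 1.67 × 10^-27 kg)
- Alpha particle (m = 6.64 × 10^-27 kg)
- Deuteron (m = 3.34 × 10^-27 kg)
The particle is a proton.

From λ = h/(mv), solve for mass:

m = h/(λv)
m = (6.626 × 10^-34 J·s) / (1.96 × 10^-13 m × 2.02 × 10^6 m/s)
m = 1.67 × 10^-27 kg

Comparing with the listed masses, this is closest to a proton.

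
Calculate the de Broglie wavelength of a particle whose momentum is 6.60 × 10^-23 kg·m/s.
1.00 × 10^-11 m

Using the de Broglie relation λ = h/p:

λ = h/p
λ = (6.626 × 10^-34 J·s) / (6.60 × 10^-23 kg·m/s)
λ = 1.00 × 10^-11 m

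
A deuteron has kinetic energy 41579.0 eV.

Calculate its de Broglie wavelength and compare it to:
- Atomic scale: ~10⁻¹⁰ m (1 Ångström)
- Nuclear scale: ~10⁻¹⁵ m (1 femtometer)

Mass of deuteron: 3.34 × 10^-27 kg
λ = 9.93 × 10^-14 m, which is between nuclear and atomic scales.

Using λ = h/√(2mKE):

KE = 41579.0 eV = 6.662 × 10^-15 J

λ = h/√(2mKE)
λ = (6.626 × 10^-34 J·s) / √(2 × 3.34 × 10^-27 kg × 6.662 × 10^-15 J)
λ = 9.93 × 10^-14 m

Comparison:
- Atomic scale (10⁻¹⁰ m): λ is 0.00099× this size
- Nuclear scale (10⁻¹⁵ m): λ is 99× this size

The wavelength is between nuclear and atomic scales.

This wavelength is appropriate for probing atomic structure but too large for nuclear physics experiments.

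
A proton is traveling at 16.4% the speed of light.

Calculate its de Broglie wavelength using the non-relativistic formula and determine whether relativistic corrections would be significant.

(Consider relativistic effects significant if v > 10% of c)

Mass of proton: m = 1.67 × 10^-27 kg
Yes, relativistic corrections are needed.

Using the non-relativistic de Broglie formula λ = h/(mv):

v = 16.4% × c = 4.917 × 10^7 m/s

λ = h/(mv)
λ = (6.626 × 10^-34 J·s) / (1.67 × 10^-27 kg × 4.917 × 10^7 m/s)
λ = 8.07 × 10^-15 m

Since v = 16.4% of c > 10% of c, relativistic corrections ARE significant and the actual wavelength would differ from this non-relativistic estimate.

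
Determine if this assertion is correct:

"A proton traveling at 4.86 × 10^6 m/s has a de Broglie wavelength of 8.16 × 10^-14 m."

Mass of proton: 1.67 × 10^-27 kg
True

The claim is correct.

Using λ = h/(mv):
λ = (6.626 × 10^-34 J·s) / (1.67 × 10^-27 kg × 4.86 × 10^6 m/s)
λ = 8.16 × 10^-14 m

This matches the claimed value.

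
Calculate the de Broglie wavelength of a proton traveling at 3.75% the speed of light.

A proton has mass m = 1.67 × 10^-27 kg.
3.53 × 10^-14 m

Using the de Broglie relation λ = h/(mv):

v = 3.75% × c = 1.124 × 10^7 m/s

λ = h/(mv)
λ = (6.626 × 10^-34 J·s) / (1.67 × 10^-27 kg × 1.124 × 10^7 m/s)
λ = 3.53 × 10^-14 m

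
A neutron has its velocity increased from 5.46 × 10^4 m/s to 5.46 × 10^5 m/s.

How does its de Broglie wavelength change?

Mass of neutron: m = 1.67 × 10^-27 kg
The wavelength decreases by a factor of 10.

Using λ = h/(mv):

Initial wavelength: λ₁ = h/(mv₁) = 7.27 × 10^-12 m
Final wavelength: λ₂ = h/(mv₂) = 7.27 × 10^-13 m

Since λ ∝ 1/v, when velocity increases by a factor of 10, the wavelength decreases by a factor of 10.

λ₂/λ₁ = v₁/v₂ = 1/10

The wavelength decreases by a factor of 10.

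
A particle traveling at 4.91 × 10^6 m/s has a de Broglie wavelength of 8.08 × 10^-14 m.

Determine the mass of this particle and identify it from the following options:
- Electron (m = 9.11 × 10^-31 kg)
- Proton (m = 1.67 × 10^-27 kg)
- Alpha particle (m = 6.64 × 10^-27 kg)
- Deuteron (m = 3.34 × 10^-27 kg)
The particle is a proton.

From λ = h/(mv), solve for mass:

m = h/(λv)
m = (6.626 × 10^-34 J·s) / (8.08 × 10^-14 m × 4.91 × 10^6 m/s)
m = 1.67 × 10^-27 kg

Comparing with the listed masses, this is closest to a proton.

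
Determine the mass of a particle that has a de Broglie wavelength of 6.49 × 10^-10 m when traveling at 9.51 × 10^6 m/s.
1.07 × 10^-31 kg

From the de Broglie relation λ = h/(mv), we solve for m:

m = h/(λv)
m = (6.626 × 10^-34 J·s) / (6.49 × 10^-10 m × 9.51 × 10^6 m/s)
m = 1.07 × 10^-31 kg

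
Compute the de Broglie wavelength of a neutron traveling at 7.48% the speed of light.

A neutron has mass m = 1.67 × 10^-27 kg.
1.77 × 10^-14 m

Using the de Broglie relation λ = h/(mv):

v = 7.48% × c = 2.242 × 10^7 m/s

λ = h/(mv)
λ = (6.626 × 10^-34 J·s) / (1.67 × 10^-27 kg × 2.242 × 10^7 m/s)
λ = 1.77 × 10^-14 m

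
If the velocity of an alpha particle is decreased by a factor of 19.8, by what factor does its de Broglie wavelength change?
The wavelength increases by a factor of 19.8.

From λ = h/(mv), the wavelength is inversely proportional to velocity:

λ ∝ 1/v

If v → v/19.8, then λ → 19.8λ

When velocity is decreased by a factor of 19.8, the wavelength increases by a factor of 19.8.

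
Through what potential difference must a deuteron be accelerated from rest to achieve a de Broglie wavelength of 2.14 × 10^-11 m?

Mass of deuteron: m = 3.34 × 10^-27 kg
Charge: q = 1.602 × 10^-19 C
8.96 × 10^-1 V

From λ = h/√(2mqV), we solve for V:

λ² = h²/(2mqV)
V = h²/(2mqλ²)
V = (6.626 × 10^-34 J·s)² / (2 × 3.34 × 10^-27 kg × 1.602 × 10^-19 C × (2.14 × 10^-11 m)²)
V = 8.96 × 10^-1 V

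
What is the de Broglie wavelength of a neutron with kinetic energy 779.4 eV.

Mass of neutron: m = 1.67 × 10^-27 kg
1.03 × 10^-12 m

Using λ = h/√(2mKE):

First convert KE to Joules: KE = 779.4 eV = 1.249 × 10^-16 J

λ = h/√(2mKE)
λ = (6.626 × 10^-34 J·s) / √(2 × 1.67 × 10^-27 kg × 1.249 × 10^-16 J)
λ = 1.03 × 10^-12 m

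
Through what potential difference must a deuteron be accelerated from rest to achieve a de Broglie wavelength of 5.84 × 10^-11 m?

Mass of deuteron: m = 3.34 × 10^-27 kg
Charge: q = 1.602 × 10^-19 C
1.20 × 10^-1 V

From λ = h/√(2mqV), we solve for V:

λ² = h²/(2mqV)
V = h²/(2mqλ²)
V = (6.626 × 10^-34 J·s)² / (2 × 3.34 × 10^-27 kg × 1.602 × 10^-19 C × (5.84 × 10^-11 m)²)
V = 1.20 × 10^-1 V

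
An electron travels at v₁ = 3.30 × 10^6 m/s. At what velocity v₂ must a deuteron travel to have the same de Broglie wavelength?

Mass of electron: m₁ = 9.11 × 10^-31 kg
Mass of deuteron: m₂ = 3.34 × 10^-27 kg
v₂ = 9.00 × 10^2 m/s

For equal de Broglie wavelengths: λ₁ = λ₂

h/(m₁v₁) = h/(m₂v₂)
m₁v₁ = m₂v₂
v₂ = v₁ · (m₁/m₂)

v₂ = 3.30 × 10^6 m/s × (9.11 × 10^-31 kg / 3.34 × 10^-27 kg)
v₂ = 9.00 × 10^2 m/s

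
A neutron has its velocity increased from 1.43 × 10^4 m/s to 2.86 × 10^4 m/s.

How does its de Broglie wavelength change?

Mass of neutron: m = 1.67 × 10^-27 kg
The wavelength decreases by a factor of 2.

Using λ = h/(mv):

Initial wavelength: λ₁ = h/(mv₁) = 2.77 × 10^-11 m
Final wavelength: λ₂ = h/(mv₂) = 1.39 × 10^-11 m

Since λ ∝ 1/v, when velocity increases by a factor of 2, the wavelength decreases by a factor of 2.

λ₂/λ₁ = v₁/v₂ = 1/2

The wavelength decreases by a factor of 2.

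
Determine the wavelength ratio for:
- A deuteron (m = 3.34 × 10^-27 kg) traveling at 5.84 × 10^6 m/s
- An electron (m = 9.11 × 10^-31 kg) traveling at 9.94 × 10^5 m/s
λ₁/λ₂ = 4.64 × 10^-5

Using λ = h/(mv):

λ₁ = h/(m₁v₁) = 3.40 × 10^-14 m
λ₂ = h/(m₂v₂) = 7.32 × 10^-10 m

Ratio λ₁/λ₂ = (m₂v₂)/(m₁v₁)
         = (9.11 × 10^-31 kg × 9.94 × 10^5 m/s) / (3.34 × 10^-27 kg × 5.84 × 10^6 m/s)
         = 4.64 × 10^-5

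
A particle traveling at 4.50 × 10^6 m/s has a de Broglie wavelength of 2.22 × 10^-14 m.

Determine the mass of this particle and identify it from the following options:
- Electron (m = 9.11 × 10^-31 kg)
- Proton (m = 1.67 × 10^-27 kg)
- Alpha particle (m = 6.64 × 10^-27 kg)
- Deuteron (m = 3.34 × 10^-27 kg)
The particle is an alpha particle.

From λ = h/(mv), solve for mass:

m = h/(λv)
m = (6.626 × 10^-34 J·s) / (2.22 × 10^-14 m × 4.50 × 10^6 m/s)
m = 6.63 × 10^-27 kg

Comparing with the listed masses, this is closest to an alpha particle.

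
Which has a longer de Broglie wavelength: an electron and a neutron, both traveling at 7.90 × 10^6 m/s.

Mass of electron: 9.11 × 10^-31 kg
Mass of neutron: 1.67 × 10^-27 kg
The electron has the longer wavelength.

Using λ = h/(mv), since both particles have the same velocity, the wavelength depends only on mass.

For electron: λ₁ = h/(m₁v) = 9.21 × 10^-11 m
For neutron: λ₂ = h/(m₂v) = 5.02 × 10^-14 m

Since λ ∝ 1/m at constant velocity, the lighter particle has the longer wavelength.

The electron has the longer de Broglie wavelength.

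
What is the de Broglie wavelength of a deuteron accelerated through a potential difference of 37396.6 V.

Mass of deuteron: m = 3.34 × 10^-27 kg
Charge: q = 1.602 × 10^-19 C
1.05 × 10^-13 m

When a particle is accelerated through voltage V, it gains kinetic energy KE = qV.

The de Broglie wavelength is then λ = h/√(2mqV):

λ = h/√(2mqV)
λ = (6.626 × 10^-34 J·s) / √(2 × 3.34 × 10^-27 kg × 1.602 × 10^-19 C × 37396.6 V)
λ = 1.05 × 10^-13 m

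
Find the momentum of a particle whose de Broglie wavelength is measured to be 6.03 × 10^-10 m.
1.10 × 10^-24 kg·m/s

From the de Broglie relation λ = h/p, we solve for p:

p = h/λ
p = (6.626 × 10^-34 J·s) / (6.03 × 10^-10 m)
p = 1.10 × 10^-24 kg·m/s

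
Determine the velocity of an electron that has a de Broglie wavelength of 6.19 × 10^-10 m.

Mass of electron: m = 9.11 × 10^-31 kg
1.18 × 10^6 m/s

From the de Broglie relation λ = h/(mv), we solve for v:

v = h/(mλ)
v = (6.626 × 10^-34 J·s) / (9.11 × 10^-31 kg × 6.19 × 10^-10 m)
v = 1.18 × 10^6 m/s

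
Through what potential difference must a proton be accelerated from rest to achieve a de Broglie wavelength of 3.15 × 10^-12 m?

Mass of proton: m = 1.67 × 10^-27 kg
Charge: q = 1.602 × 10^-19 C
82.7 V

From λ = h/√(2mqV), we solve for V:

λ² = h²/(2mqV)
V = h²/(2mqλ²)
V = (6.626 × 10^-34 J·s)² / (2 × 1.67 × 10^-27 kg × 1.602 × 10^-19 C × (3.15 × 10^-12 m)²)
V = 82.7 V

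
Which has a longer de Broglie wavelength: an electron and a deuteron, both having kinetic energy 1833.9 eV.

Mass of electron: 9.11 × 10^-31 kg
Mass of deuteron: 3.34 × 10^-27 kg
The electron has the longer wavelength.

Using λ = h/√(2mKE):

For electron: λ₁ = h/√(2m₁KE) = 2.86 × 10^-11 m
For deuteron: λ₂ = h/√(2m₂KE) = 4.73 × 10^-13 m

Since λ ∝ 1/√m at constant kinetic energy, the lighter particle has the longer wavelength.

The electron has the longer de Broglie wavelength.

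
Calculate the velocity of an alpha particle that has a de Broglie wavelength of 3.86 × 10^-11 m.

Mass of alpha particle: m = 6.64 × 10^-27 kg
2.59 × 10^3 m/s

From the de Broglie relation λ = h/(mv), we solve for v:

v = h/(mλ)
v = (6.626 × 10^-34 J·s) / (6.64 × 10^-27 kg × 3.86 × 10^-11 m)
v = 2.59 × 10^3 m/s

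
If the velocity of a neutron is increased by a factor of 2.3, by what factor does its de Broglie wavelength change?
The wavelength decreases by a factor of 2.3.

From λ = h/(mv), the wavelength is inversely proportional to velocity:

λ ∝ 1/v

If v → 2.3v, then λ → λ/2.3

When velocity is increased by a factor of 2.3, the wavelength decreases by a factor of 2.3.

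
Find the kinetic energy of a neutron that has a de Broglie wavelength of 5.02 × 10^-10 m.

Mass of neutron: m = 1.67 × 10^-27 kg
5.22 × 10^-22 J (or 3.26 × 10^-3 eV)

From λ = h/√(2mKE), we solve for KE:

λ² = h²/(2mKE)
KE = h²/(2mλ²)
KE = (6.626 × 10^-34 J·s)² / (2 × 1.67 × 10^-27 kg × (5.02 × 10^-10 m)²)
KE = 5.22 × 10^-22 J
KE = 3.26 × 10^-3 eV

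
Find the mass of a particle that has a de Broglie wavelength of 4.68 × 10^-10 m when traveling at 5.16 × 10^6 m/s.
2.74 × 10^-31 kg

From the de Broglie relation λ = h/(mv), we solve for m:

m = h/(λv)
m = (6.626 × 10^-34 J·s) / (4.68 × 10^-10 m × 5.16 × 10^6 m/s)
m = 2.74 × 10^-31 kg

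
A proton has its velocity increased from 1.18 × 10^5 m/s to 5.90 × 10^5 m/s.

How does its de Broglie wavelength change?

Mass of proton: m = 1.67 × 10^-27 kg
The wavelength decreases by a factor of 5.

Using λ = h/(mv):

Initial wavelength: λ₁ = h/(mv₁) = 3.36 × 10^-12 m
Final wavelength: λ₂ = h/(mv₂) = 6.72 × 10^-13 m

Since λ ∝ 1/v, when velocity increases by a factor of 5, the wavelength decreases by a factor of 5.

λ₂/λ₁ = v₁/v₂ = 1/5

The wavelength decreases by a factor of 5.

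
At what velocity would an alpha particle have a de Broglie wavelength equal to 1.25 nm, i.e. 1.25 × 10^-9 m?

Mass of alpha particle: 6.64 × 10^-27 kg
7.98 × 10^1 m/s

From λ = h/(mv), solve for v:

v = h/(mλ)
v = (6.626 × 10^-34 J·s) / (6.64 × 10^-27 kg × 1.25 × 10^-9 m)
v = 7.98 × 10^1 m/s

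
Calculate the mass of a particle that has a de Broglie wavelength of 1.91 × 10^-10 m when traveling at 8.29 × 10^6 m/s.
4.18 × 10^-31 kg

From the de Broglie relation λ = h/(mv), we solve for m:

m = h/(λv)
m = (6.626 × 10^-34 J·s) / (1.91 × 10^-10 m × 8.29 × 10^6 m/s)
m = 4.18 × 10^-31 kg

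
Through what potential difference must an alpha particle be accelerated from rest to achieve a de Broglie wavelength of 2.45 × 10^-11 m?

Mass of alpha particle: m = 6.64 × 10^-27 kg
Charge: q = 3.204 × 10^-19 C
1.72 × 10^-1 V

From λ = h/√(2mqV), we solve for V:

λ² = h²/(2mqV)
V = h²/(2mqλ²)
V = (6.626 × 10^-34 J·s)² / (2 × 6.64 × 10^-27 kg × 3.204 × 10^-19 C × (2.45 × 10^-11 m)²)
V = 1.72 × 10^-1 V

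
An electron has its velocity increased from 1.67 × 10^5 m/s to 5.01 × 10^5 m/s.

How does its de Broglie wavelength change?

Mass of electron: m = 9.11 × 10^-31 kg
The wavelength decreases by a factor of 3.

Using λ = h/(mv):

Initial wavelength: λ₁ = h/(mv₁) = 4.36 × 10^-9 m
Final wavelength: λ₂ = h/(mv₂) = 1.45 × 10^-9 m

Since λ ∝ 1/v, when velocity increases by a factor of 3, the wavelength decreases by a factor of 3.

λ₂/λ₁ = v₁/v₂ = 1/3

The wavelength decreases by a factor of 3.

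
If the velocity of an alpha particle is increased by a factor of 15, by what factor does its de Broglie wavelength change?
The wavelength decreases by a factor of 15.

From λ = h/(mv), the wavelength is inversely proportional to velocity:

λ ∝ 1/v

If v → 15v, then λ → λ/15

When velocity is increased by a factor of 15, the wavelength decreases by a factor of 15.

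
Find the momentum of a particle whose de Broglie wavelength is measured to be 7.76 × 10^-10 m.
8.54 × 10^-25 kg·m/s

From the de Broglie relation λ = h/p, we solve for p:

p = h/λ
p = (6.626 × 10^-34 J·s) / (7.76 × 10^-10 m)
p = 8.54 × 10^-25 kg·m/s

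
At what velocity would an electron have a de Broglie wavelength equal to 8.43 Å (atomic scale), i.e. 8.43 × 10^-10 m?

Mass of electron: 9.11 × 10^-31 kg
8.63 × 10^5 m/s

From λ = h/(mv), solve for v:

v = h/(mλ)
v = (6.626 × 10^-34 J·s) / (9.11 × 10^-31 kg × 8.43 × 10^-10 m)
v = 8.63 × 10^5 m/s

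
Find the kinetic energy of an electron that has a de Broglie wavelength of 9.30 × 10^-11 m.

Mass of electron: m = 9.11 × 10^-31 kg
2.79 × 10^-17 J (or 174 eV)

From λ = h/√(2mKE), we solve for KE:

λ² = h²/(2mKE)
KE = h²/(2mλ²)
KE = (6.626 × 10^-34 J·s)² / (2 × 9.11 × 10^-31 kg × (9.30 × 10^-11 m)²)
KE = 2.79 × 10^-17 J
KE = 174 eV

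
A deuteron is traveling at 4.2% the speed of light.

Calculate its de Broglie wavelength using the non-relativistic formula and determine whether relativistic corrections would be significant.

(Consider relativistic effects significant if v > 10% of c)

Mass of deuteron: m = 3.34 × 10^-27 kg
No, relativistic corrections are not needed.

Using the non-relativistic de Broglie formula λ = h/(mv):

v = 4.2% × c = 1.259 × 10^7 m/s

λ = h/(mv)
λ = (6.626 × 10^-34 J·s) / (3.34 × 10^-27 kg × 1.259 × 10^7 m/s)
λ = 1.58 × 10^-14 m

Since v = 4.2% of c < 10% of c, relativistic corrections are NOT significant and this non-relativistic result is a good approximation.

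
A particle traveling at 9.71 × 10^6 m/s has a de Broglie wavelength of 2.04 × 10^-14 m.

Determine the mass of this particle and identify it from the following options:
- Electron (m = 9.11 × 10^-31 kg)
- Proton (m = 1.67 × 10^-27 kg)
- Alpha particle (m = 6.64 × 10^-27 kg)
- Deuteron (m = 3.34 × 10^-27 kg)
The particle is a deuteron.

From λ = h/(mv), solve for mass:

m = h/(λv)
m = (6.626 × 10^-34 J·s) / (2.04 × 10^-14 m × 9.71 × 10^6 m/s)
m = 3.35 × 10^-27 kg

Comparing with the listed masses, this is closest to a deuteron.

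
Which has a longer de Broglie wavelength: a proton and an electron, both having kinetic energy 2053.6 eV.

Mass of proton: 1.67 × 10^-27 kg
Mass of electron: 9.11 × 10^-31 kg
The electron has the longer wavelength.

Using λ = h/√(2mKE):

For proton: λ₁ = h/√(2m₁KE) = 6.32 × 10^-13 m
For electron: λ₂ = h/√(2m₂KE) = 2.71 × 10^-11 m

Since λ ∝ 1/√m at constant kinetic energy, the lighter particle has the longer wavelength.

The electron has the longer de Broglie wavelength.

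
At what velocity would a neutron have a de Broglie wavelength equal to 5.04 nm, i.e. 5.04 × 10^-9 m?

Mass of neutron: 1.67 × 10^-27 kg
7.87 × 10^1 m/s

From λ = h/(mv), solve for v:

v = h/(mλ)
v = (6.626 × 10^-34 J·s) / (1.67 × 10^-27 kg × 5.04 × 10^-9 m)
v = 7.87 × 10^1 m/s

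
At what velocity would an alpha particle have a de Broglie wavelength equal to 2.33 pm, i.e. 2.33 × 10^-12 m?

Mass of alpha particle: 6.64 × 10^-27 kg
4.28 × 10^4 m/s

From λ = h/(mv), solve for v:

v = h/(mλ)
v = (6.626 × 10^-34 J·s) / (6.64 × 10^-27 kg × 2.33 × 10^-12 m)
v = 4.28 × 10^4 m/s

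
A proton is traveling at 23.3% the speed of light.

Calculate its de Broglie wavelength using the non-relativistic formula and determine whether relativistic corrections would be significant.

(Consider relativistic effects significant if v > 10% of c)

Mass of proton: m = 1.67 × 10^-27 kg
Yes, relativistic corrections are needed.

Using the non-relativistic de Broglie formula λ = h/(mv):

v = 23.3% × c = 6.985 × 10^7 m/s

λ = h/(mv)
λ = (6.626 × 10^-34 J·s) / (1.67 × 10^-27 kg × 6.985 × 10^7 m/s)
λ = 5.68 × 10^-15 m

Since v = 23.3% of c > 10% of c, relativistic corrections ARE significant and the actual wavelength would differ from this non-relativistic estimate.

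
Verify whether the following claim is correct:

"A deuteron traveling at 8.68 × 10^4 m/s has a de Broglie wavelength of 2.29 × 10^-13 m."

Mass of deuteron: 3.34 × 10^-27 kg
False

The claim is incorrect.

Using λ = h/(mv):
λ = (6.626 × 10^-34 J·s) / (3.34 × 10^-27 kg × 8.68 × 10^4 m/s)
λ = 2.29 × 10^-12 m

The actual wavelength differs from the claimed 2.29 × 10^-13 m.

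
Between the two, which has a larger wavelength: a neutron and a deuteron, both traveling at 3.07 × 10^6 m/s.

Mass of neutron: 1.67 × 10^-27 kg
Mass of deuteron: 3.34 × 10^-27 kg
The neutron has the longer wavelength.

Using λ = h/(mv), since both particles have the same velocity, the wavelength depends only on mass.

For neutron: λ₁ = h/(m₁v) = 1.29 × 10^-13 m
For deuteron: λ₂ = h/(m₂v) = 6.46 × 10^-14 m

Since λ ∝ 1/m at constant velocity, the lighter particle has the longer wavelength.

The neutron has the longer de Broglie wavelength.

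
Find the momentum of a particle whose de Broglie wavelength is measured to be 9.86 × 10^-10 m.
6.72 × 10^-25 kg·m/s

From the de Broglie relation λ = h/p, we solve for p:

p = h/λ
p = (6.626 × 10^-34 J·s) / (9.86 × 10^-10 m)
p = 6.72 × 10^-25 kg·m/s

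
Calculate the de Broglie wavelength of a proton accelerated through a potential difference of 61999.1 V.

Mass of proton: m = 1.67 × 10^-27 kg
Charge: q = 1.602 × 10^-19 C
1.15 × 10^-13 m

When a particle is accelerated through voltage V, it gains kinetic energy KE = qV.

The de Broglie wavelength is then λ = h/√(2mqV):

λ = h/√(2mqV)
λ = (6.626 × 10^-34 J·s) / √(2 × 1.67 × 10^-27 kg × 1.602 × 10^-19 C × 61999.1 V)
λ = 1.15 × 10^-13 m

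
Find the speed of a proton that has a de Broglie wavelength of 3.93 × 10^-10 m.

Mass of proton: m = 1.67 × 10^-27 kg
1.01 × 10^3 m/s

From the de Broglie relation λ = h/(mv), we solve for v:

v = h/(mλ)
v = (6.626 × 10^-34 J·s) / (1.67 × 10^-27 kg × 3.93 × 10^-10 m)
v = 1.01 × 10^3 m/s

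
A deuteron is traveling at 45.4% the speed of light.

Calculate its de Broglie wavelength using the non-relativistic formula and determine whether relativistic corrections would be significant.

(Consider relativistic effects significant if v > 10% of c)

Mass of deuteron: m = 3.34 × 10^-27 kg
Yes, relativistic corrections are needed.

Using the non-relativistic de Broglie formula λ = h/(mv):

v = 45.4% × c = 1.361 × 10^8 m/s

λ = h/(mv)
λ = (6.626 × 10^-34 J·s) / (3.34 × 10^-27 kg × 1.361 × 10^8 m/s)
λ = 1.46 × 10^-15 m

Since v = 45.4% of c > 10% of c, relativistic corrections ARE significant and the actual wavelength would differ from this non-relativistic estimate.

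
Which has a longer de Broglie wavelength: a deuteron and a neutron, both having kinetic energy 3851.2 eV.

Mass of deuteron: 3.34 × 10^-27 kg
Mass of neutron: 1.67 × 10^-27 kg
The neutron has the longer wavelength.

Using λ = h/√(2mKE):

For deuteron: λ₁ = h/√(2m₁KE) = 3.26 × 10^-13 m
For neutron: λ₂ = h/√(2m₂KE) = 4.62 × 10^-13 m

Since λ ∝ 1/√m at constant kinetic energy, the lighter particle has the longer wavelength.

The neutron has the longer de Broglie wavelength.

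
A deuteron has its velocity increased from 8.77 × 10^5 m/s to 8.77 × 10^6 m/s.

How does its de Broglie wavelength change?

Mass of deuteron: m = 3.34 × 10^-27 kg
The wavelength decreases by a factor of 10.

Using λ = h/(mv):

Initial wavelength: λ₁ = h/(mv₁) = 2.26 × 10^-13 m
Final wavelength: λ₂ = h/(mv₂) = 2.26 × 10^-14 m

Since λ ∝ 1/v, when velocity increases by a factor of 10, the wavelength decreases by a factor of 10.

λ₂/λ₁ = v₁/v₂ = 1/10

The wavelength decreases by a factor of 10.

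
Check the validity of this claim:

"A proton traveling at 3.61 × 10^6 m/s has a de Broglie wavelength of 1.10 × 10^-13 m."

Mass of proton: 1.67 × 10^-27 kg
True

The claim is correct.

Using λ = h/(mv):
λ = (6.626 × 10^-34 J·s) / (1.67 × 10^-27 kg × 3.61 × 10^6 m/s)
λ = 1.10 × 10^-13 m

This matches the claimed value.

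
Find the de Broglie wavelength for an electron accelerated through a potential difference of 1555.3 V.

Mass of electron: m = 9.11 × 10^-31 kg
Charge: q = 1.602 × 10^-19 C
3.11 × 10^-11 m

When a particle is accelerated through voltage V, it gains kinetic energy KE = qV.

The de Broglie wavelength is then λ = h/√(2mqV):

λ = h/√(2mqV)
λ = (6.626 × 10^-34 J·s) / √(2 × 9.11 × 10^-31 kg × 1.602 × 10^-19 C × 1555.3 V)
λ = 3.11 × 10^-11 m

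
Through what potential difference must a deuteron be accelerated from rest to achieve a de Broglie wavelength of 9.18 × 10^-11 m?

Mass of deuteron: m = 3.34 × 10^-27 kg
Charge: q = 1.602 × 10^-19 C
4.87 × 10^-2 V

From λ = h/√(2mqV), we solve for V:

λ² = h²/(2mqV)
V = h²/(2mqλ²)
V = (6.626 × 10^-34 J·s)² / (2 × 3.34 × 10^-27 kg × 1.602 × 10^-19 C × (9.18 × 10^-11 m)²)
V = 4.87 × 10^-2 V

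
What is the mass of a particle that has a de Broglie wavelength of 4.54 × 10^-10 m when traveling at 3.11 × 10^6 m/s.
4.69 × 10^-31 kg

From the de Broglie relation λ = h/(mv), we solve for m:

m = h/(λv)
m = (6.626 × 10^-34 J·s) / (4.54 × 10^-10 m × 3.11 × 10^6 m/s)
m = 4.69 × 10^-31 kg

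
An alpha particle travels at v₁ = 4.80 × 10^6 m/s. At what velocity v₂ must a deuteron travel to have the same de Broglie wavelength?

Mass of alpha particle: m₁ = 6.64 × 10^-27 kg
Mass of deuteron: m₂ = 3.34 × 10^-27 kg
v₂ = 9.54 × 10^6 m/s

For equal de Broglie wavelengths: λ₁ = λ₂

h/(m₁v₁) = h/(m₂v₂)
m₁v₁ = m₂v₂
v₂ = v₁ · (m₁/m₂)

v₂ = 4.80 × 10^6 m/s × (6.64 × 10^-27 kg / 3.34 × 10^-27 kg)
v₂ = 9.54 × 10^6 m/s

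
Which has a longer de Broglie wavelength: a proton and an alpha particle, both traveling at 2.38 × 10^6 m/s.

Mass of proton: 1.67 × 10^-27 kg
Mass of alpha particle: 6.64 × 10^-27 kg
The proton has the longer wavelength.

Using λ = h/(mv), since both particles have the same velocity, the wavelength depends only on mass.

For proton: λ₁ = h/(m₁v) = 1.67 × 10^-13 m
For alpha particle: λ₂ = h/(m₂v) = 4.19 × 10^-14 m

Since λ ∝ 1/m at constant velocity, the lighter particle has the longer wavelength.

The proton has the longer de Broglie wavelength.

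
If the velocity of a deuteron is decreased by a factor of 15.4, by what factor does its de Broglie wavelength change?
The wavelength increases by a factor of 15.4.

From λ = h/(mv), the wavelength is inversely proportional to velocity:

λ ∝ 1/v

If v → v/15.4, then λ → 15.4λ

When velocity is decreased by a factor of 15.4, the wavelength increases by a factor of 15.4.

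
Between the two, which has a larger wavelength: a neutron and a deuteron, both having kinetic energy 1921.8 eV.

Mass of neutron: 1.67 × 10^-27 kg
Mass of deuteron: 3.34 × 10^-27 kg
The neutron has the longer wavelength.

Using λ = h/√(2mKE):

For neutron: λ₁ = h/√(2m₁KE) = 6.53 × 10^-13 m
For deuteron: λ₂ = h/√(2m₂KE) = 4.62 × 10^-13 m

Since λ ∝ 1/√m at constant kinetic energy, the lighter particle has the longer wavelength.

The neutron has the longer de Broglie wavelength.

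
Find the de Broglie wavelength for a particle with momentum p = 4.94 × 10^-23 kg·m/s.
1.34 × 10^-11 m

Using the de Broglie relation λ = h/p:

λ = h/p
λ = (6.626 × 10^-34 J·s) / (4.94 × 10^-23 kg·m/s)
λ = 1.34 × 10^-11 m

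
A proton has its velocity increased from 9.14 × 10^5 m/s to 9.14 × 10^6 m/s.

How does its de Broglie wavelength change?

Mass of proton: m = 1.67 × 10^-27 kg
The wavelength decreases by a factor of 10.

Using λ = h/(mv):

Initial wavelength: λ₁ = h/(mv₁) = 4.34 × 10^-13 m
Final wavelength: λ₂ = h/(mv₂) = 4.34 × 10^-14 m

Since λ ∝ 1/v, when velocity increases by a factor of 10, the wavelength decreases by a factor of 10.

λ₂/λ₁ = v₁/v₂ = 1/10

The wavelength decreases by a factor of 10.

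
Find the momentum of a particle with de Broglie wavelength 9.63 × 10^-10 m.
6.88 × 10^-25 kg·m/s

From the de Broglie relation λ = h/p, we solve for p:

p = h/λ
p = (6.626 × 10^-34 J·s) / (9.63 × 10^-10 m)
p = 6.88 × 10^-25 kg·m/s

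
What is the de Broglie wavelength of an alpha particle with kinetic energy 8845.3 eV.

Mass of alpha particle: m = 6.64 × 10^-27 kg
1.53 × 10^-13 m

Using λ = h/√(2mKE):

First convert KE to Joules: KE = 8845.3 eV = 1.417 × 10^-15 J

λ = h/√(2mKE)
λ = (6.626 × 10^-34 J·s) / √(2 × 6.64 × 10^-27 kg × 1.417 × 10^-15 J)
λ = 1.53 × 10^-13 m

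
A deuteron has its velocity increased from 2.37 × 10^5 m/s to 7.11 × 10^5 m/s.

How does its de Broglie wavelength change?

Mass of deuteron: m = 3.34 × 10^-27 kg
The wavelength decreases by a factor of 3.

Using λ = h/(mv):

Initial wavelength: λ₁ = h/(mv₁) = 8.37 × 10^-13 m
Final wavelength: λ₂ = h/(mv₂) = 2.79 × 10^-13 m

Since λ ∝ 1/v, when velocity increases by a factor of 3, the wavelength decreases by a factor of 3.

λ₂/λ₁ = v₁/v₂ = 1/3

The wavelength decreases by a factor of 3.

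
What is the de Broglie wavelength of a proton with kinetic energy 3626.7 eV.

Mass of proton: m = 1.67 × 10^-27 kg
4.76 × 10^-13 m

Using λ = h/√(2mKE):

First convert KE to Joules: KE = 3626.7 eV = 5.811 × 10^-16 J

λ = h/√(2mKE)
λ = (6.626 × 10^-34 J·s) / √(2 × 1.67 × 10^-27 kg × 5.811 × 10^-16 J)
λ = 4.76 × 10^-13 m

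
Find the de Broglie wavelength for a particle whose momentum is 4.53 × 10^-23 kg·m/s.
1.46 × 10^-11 m

Using the de Broglie relation λ = h/p:

λ = h/p
λ = (6.626 × 10^-34 J·s) / (4.53 × 10^-23 kg·m/s)
λ = 1.46 × 10^-11 m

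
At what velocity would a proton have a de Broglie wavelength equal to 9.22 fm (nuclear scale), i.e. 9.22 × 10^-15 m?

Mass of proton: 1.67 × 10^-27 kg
4.30 × 10^7 m/s

From λ = h/(mv), solve for v:

v = h/(mλ)
v = (6.626 × 10^-34 J·s) / (1.67 × 10^-27 kg × 9.22 × 10^-15 m)
v = 4.30 × 10^7 m/s

Note: This velocity is 14.4% of the speed of light, so relativistic corrections would be needed for a more accurate calculation.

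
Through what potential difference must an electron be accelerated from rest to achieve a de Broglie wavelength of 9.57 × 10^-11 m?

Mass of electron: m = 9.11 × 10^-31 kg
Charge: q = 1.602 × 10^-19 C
164 V

From λ = h/√(2mqV), we solve for V:

λ² = h²/(2mqV)
V = h²/(2mqλ²)
V = (6.626 × 10^-34 J·s)² / (2 × 9.11 × 10^-31 kg × 1.602 × 10^-19 C × (9.57 × 10^-11 m)²)
V = 164 V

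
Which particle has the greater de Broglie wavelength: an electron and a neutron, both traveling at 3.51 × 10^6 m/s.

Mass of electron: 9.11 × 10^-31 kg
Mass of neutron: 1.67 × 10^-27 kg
The electron has the longer wavelength.

Using λ = h/(mv), since both particles have the same velocity, the wavelength depends only on mass.

For electron: λ₁ = h/(m₁v) = 2.07 × 10^-10 m
For neutron: λ₂ = h/(m₂v) = 1.13 × 10^-13 m

Since λ ∝ 1/m at constant velocity, the lighter particle has the longer wavelength.

The electron has the longer de Broglie wavelength.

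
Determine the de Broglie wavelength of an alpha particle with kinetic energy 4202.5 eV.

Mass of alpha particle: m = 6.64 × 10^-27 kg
2.22 × 10^-13 m

Using λ = h/√(2mKE):

First convert KE to Joules: KE = 4202.5 eV = 6.733 × 10^-16 J

λ = h/√(2mKE)
λ = (6.626 × 10^-34 J·s) / √(2 × 6.64 × 10^-27 kg × 6.733 × 10^-16 J)
λ = 2.22 × 10^-13 m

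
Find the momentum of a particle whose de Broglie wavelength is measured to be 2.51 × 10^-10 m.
2.64 × 10^-24 kg·m/s

From the de Broglie relation λ = h/p, we solve for p:

p = h/λ
p = (6.626 × 10^-34 J·s) / (2.51 × 10^-10 m)
p = 2.64 × 10^-24 kg·m/s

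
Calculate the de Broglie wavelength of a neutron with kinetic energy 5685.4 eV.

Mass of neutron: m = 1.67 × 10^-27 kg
3.80 × 10^-13 m

Using λ = h/√(2mKE):

First convert KE to Joules: KE = 5685.4 eV = 9.109 × 10^-16 J

λ = h/√(2mKE)
λ = (6.626 × 10^-34 J·s) / √(2 × 1.67 × 10^-27 kg × 9.109 × 10^-16 J)
λ = 3.80 × 10^-13 m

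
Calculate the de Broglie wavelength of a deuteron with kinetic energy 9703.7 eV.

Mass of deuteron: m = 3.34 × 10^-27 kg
2.06 × 10^-13 m

Using λ = h/√(2mKE):

First convert KE to Joules: KE = 9703.7 eV = 1.555 × 10^-15 J

λ = h/√(2mKE)
λ = (6.626 × 10^-34 J·s) / √(2 × 3.34 × 10^-27 kg × 1.555 × 10^-15 J)
λ = 2.06 × 10^-13 m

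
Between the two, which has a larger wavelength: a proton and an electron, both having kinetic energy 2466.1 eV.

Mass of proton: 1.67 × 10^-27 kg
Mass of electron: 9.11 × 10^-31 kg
The electron has the longer wavelength.

Using λ = h/√(2mKE):

For proton: λ₁ = h/√(2m₁KE) = 5.77 × 10^-13 m
For electron: λ₂ = h/√(2m₂KE) = 2.47 × 10^-11 m

Since λ ∝ 1/√m at constant kinetic energy, the lighter particle has the longer wavelength.

The electron has the longer de Broglie wavelength.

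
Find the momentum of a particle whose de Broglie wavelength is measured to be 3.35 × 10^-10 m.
1.98 × 10^-24 kg·m/s

From the de Broglie relation λ = h/p, we solve for p:

p = h/λ
p = (6.626 × 10^-34 J·s) / (3.35 × 10^-10 m)
p = 1.98 × 10^-24 kg·m/s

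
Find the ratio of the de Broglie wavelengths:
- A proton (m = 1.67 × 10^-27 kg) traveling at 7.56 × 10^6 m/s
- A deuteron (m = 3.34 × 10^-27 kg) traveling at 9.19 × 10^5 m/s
λ₁/λ₂ = 0.243

Using λ = h/(mv):

λ₁ = h/(m₁v₁) = 5.25 × 10^-14 m
λ₂ = h/(m₂v₂) = 2.16 × 10^-13 m

Ratio λ₁/λ₂ = (m₂v₂)/(m₁v₁)
         = (3.34 × 10^-27 kg × 9.19 × 10^5 m/s) / (1.67 × 10^-27 kg × 7.56 × 10^6 m/s)
         = 0.243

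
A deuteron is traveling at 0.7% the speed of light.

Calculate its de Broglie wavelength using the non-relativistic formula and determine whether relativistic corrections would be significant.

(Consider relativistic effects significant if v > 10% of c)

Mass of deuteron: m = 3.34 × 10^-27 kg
No, relativistic corrections are not needed.

Using the non-relativistic de Broglie formula λ = h/(mv):

v = 0.7% × c = 2.099 × 10^6 m/s

λ = h/(mv)
λ = (6.626 × 10^-34 J·s) / (3.34 × 10^-27 kg × 2.099 × 10^6 m/s)
λ = 9.45 × 10^-14 m

Since v = 0.7% of c < 10% of c, relativistic corrections are NOT significant and this non-relativistic result is a good approximation.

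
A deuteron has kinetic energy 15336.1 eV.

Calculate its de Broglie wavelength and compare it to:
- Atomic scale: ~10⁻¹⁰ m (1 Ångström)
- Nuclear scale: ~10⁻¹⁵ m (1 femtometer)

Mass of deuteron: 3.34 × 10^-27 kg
λ = 1.64 × 10^-13 m, which is between nuclear and atomic scales.

Using λ = h/√(2mKE):

KE = 15336.1 eV = 2.457 × 10^-15 J

λ = h/√(2mKE)
λ = (6.626 × 10^-34 J·s) / √(2 × 3.34 × 10^-27 kg × 2.457 × 10^-15 J)
λ = 1.64 × 10^-13 m

Comparison:
- Atomic scale (10⁻¹⁰ m): λ is 0.0016× this size
- Nuclear scale (10⁻¹⁵ m): λ is 1.6e+02× this size

The wavelength is between nuclear and atomic scales.

This wavelength is appropriate for probing atomic structure but too large for nuclear physics experiments.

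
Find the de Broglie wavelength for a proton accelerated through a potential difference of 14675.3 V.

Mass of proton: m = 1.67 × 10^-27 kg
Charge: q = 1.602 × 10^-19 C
2.36 × 10^-13 m

When a particle is accelerated through voltage V, it gains kinetic energy KE = qV.

The de Broglie wavelength is then λ = h/√(2mqV):

λ = h/√(2mqV)
λ = (6.626 × 10^-34 J·s) / √(2 × 1.67 × 10^-27 kg × 1.602 × 10^-19 C × 14675.3 V)
λ = 2.36 × 10^-13 m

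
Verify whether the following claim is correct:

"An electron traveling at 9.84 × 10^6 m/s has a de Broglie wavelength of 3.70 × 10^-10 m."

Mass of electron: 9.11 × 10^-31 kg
False

The claim is incorrect.

Using λ = h/(mv):
λ = (6.626 × 10^-34 J·s) / (9.11 × 10^-31 kg × 9.84 × 10^6 m/s)
λ = 7.39 × 10^-11 m

The actual wavelength differs from the claimed 3.70 × 10^-10 m.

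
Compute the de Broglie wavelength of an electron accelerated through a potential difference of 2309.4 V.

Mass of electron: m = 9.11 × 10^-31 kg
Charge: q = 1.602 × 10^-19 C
2.55 × 10^-11 m

When a particle is accelerated through voltage V, it gains kinetic energy KE = qV.

The de Broglie wavelength is then λ = h/√(2mqV):

λ = h/√(2mqV)
λ = (6.626 × 10^-34 J·s) / √(2 × 9.11 × 10^-31 kg × 1.602 × 10^-19 C × 2309.4 V)
λ = 2.55 × 10^-11 m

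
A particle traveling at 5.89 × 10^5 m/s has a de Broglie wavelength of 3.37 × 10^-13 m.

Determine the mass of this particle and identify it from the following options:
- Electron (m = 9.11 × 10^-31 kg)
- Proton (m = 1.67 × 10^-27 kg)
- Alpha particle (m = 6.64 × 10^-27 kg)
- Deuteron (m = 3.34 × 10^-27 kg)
The particle is a deuteron.

From λ = h/(mv), solve for mass:

m = h/(λv)
m = (6.626 × 10^-34 J·s) / (3.37 × 10^-13 m × 5.89 × 10^5 m/s)
m = 3.34 × 10^-27 kg

Comparing with the listed masses, this is closest to a deuteron.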